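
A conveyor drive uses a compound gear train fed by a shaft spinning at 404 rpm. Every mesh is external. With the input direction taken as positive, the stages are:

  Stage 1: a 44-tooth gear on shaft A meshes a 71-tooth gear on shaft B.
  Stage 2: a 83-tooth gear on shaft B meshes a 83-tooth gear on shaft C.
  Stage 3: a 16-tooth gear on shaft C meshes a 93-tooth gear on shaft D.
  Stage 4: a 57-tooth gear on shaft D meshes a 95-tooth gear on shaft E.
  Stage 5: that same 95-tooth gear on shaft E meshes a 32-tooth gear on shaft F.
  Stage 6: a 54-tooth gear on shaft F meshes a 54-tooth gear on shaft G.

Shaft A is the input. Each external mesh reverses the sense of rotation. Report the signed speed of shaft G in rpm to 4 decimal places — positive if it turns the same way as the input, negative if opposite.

Stage 1 [44T→71T]: ω = 404.0000×44/71 = 250.3662 rpm, dir flips to −; running = −250.3662
Stage 2 [83T→83T]: ω = 250.3662×83/83 = 250.3662 rpm, dir flips to +; running = +250.3662
Stage 3 [16T→93T]: ω = 250.3662×16/93 = 43.0738 rpm, dir flips to −; running = −43.0738
Stage 4 [57T→95T]: ω = 43.0738×57/95 = 25.8443 rpm, dir flips to +; running = +25.8443
Stage 5 [95T→32T]: ω = 25.8443×95/32 = 76.7251 rpm, dir flips to −; running = −76.7251
Stage 6 [54T→54T]: ω = 76.7251×54/54 = 76.7251 rpm, dir flips to +; running = +76.7251

+76.7251 rpm (same as input, |ω| = 76.7251 rpm)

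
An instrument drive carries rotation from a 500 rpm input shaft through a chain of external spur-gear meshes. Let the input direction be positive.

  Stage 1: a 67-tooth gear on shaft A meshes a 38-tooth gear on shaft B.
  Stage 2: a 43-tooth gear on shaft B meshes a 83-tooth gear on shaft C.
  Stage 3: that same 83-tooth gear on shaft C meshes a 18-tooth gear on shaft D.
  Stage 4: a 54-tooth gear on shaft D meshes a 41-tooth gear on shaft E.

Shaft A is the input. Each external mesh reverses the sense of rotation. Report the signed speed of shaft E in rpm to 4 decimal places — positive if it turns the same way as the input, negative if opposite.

Stage 1 [67T→38T]: ω = 500.0000×67/38 = 881.5789 rpm, dir flips to −; running = −881.5789
Stage 2 [43T→83T]: ω = 881.5789×43/83 = 456.7216 rpm, dir flips to +; running = +456.7216
Stage 3 [83T→18T]: ω = 456.7216×83/18 = 2105.9942 rpm, dir flips to −; running = −2105.9942
Stage 4 [54T→41T]: ω = 2105.9942×54/41 = 2773.7484 rpm, dir flips to +; running = +2773.7484

+2773.7484 rpm (same as input, |ω| = 2773.7484 rpm)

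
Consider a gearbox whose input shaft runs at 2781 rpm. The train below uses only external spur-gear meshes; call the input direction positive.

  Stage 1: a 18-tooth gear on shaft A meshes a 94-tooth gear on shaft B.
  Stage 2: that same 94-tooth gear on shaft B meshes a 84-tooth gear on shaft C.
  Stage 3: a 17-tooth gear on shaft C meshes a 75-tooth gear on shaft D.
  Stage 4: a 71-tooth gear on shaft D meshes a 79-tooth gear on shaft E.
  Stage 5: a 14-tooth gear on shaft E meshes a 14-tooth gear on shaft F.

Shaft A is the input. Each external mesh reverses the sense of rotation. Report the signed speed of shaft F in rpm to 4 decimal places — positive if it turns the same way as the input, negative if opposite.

-121.3984 rpm (opposite to input, |ω| = 121.3984 rpm)

Stage 1 [18T→94T]: ω = 2781.0000×18/94 = 532.5319 rpm, dir flips to −; running = −532.5319
Stage 2 [94T→84T]: ω = 532.5319×94/84 = 595.9286 rpm, dir flips to +; running = +595.9286
Stage 3 [17T→75T]: ω = 595.9286×17/75 = 135.0771 rpm, dir flips to −; running = −135.0771
Stage 4 [71T→79T]: ω = 135.0771×71/79 = 121.3984 rpm, dir flips to +; running = +121.3984
Stage 5 [14T→14T]: ω = 121.3984×14/14 = 121.3984 rpm, dir flips to −; running = −121.3984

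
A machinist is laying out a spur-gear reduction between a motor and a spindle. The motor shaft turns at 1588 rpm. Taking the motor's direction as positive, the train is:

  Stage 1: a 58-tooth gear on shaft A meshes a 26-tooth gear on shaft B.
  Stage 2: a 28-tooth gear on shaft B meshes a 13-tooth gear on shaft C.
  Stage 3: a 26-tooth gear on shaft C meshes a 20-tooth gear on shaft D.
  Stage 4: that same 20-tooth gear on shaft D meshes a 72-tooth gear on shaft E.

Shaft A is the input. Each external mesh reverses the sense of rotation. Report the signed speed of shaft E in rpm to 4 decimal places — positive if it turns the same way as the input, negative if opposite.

+2755.2479 rpm (same as input, |ω| = 2755.2479 rpm)

Stage 1 [58T→26T]: ω = 1588.0000×58/26 = 3542.4615 rpm, dir flips to −; running = −3542.4615
Stage 2 [28T→13T]: ω = 3542.4615×28/13 = 7629.9172 rpm, dir flips to +; running = +7629.9172
Stage 3 [26T→20T]: ω = 7629.9172×26/20 = 9918.8923 rpm, dir flips to −; running = −9918.8923
Stage 4 [20T→72T]: ω = 9918.8923×20/72 = 2755.2479 rpm, dir flips to +; running = +2755.2479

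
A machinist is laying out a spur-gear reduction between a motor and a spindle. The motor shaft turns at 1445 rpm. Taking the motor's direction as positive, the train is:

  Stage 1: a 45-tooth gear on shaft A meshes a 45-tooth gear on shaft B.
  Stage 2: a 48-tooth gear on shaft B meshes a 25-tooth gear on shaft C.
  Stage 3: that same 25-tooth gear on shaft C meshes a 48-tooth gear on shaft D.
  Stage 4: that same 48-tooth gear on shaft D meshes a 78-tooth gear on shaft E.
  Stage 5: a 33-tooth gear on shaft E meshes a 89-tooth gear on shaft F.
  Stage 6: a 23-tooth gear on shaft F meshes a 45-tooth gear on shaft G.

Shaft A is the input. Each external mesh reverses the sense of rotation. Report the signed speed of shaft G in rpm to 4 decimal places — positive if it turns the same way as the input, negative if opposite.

Stage 1 [45T→45T]: ω = 1445.0000×45/45 = 1445.0000 rpm, dir flips to −; running = −1445.0000
Stage 2 [48T→25T]: ω = 1445.0000×48/25 = 2774.4000 rpm, dir flips to +; running = +2774.4000
Stage 3 [25T→48T]: ω = 2774.4000×25/48 = 1445.0000 rpm, dir flips to −; running = −1445.0000
Stage 4 [48T→78T]: ω = 1445.0000×48/78 = 889.2308 rpm, dir flips to +; running = +889.2308
Stage 5 [33T→89T]: ω = 889.2308×33/89 = 329.7148 rpm, dir flips to −; running = −329.7148
Stage 6 [23T→45T]: ω = 329.7148×23/45 = 168.5209 rpm, dir flips to +; running = +168.5209

+168.5209 rpm (same as input, |ω| = 168.5209 rpm)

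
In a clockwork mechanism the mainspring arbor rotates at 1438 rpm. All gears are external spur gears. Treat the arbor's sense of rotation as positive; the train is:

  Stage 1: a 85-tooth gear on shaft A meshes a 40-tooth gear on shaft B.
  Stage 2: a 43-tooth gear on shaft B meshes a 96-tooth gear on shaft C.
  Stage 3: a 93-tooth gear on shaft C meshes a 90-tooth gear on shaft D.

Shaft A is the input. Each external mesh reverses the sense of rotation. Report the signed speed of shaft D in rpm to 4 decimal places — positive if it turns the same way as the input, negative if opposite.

-1414.3454 rpm (opposite to input, |ω| = 1414.3454 rpm)

Stage 1 [85T→40T]: ω = 1438.0000×85/40 = 3055.7500 rpm, dir flips to −; running = −3055.7500
Stage 2 [43T→96T]: ω = 3055.7500×43/96 = 1368.7214 rpm, dir flips to +; running = +1368.7214
Stage 3 [93T→90T]: ω = 1368.7214×93/90 = 1414.3454 rpm, dir flips to −; running = −1414.3454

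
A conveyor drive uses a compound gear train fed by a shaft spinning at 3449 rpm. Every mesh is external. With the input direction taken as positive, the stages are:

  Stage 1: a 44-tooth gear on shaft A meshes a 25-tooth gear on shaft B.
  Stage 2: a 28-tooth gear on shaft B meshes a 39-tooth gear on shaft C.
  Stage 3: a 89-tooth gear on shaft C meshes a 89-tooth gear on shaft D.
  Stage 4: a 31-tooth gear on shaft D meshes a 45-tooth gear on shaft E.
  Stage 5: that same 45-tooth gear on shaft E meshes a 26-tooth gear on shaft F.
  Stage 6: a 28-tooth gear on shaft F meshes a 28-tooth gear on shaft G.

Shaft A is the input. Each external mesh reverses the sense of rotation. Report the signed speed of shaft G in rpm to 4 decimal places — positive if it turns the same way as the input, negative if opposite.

Stage 1 [44T→25T]: ω = 3449.0000×44/25 = 6070.2400 rpm, dir flips to −; running = −6070.2400
Stage 2 [28T→39T]: ω = 6070.2400×28/39 = 4358.1210 rpm, dir flips to +; running = +4358.1210
Stage 3 [89T→89T]: ω = 4358.1210×89/89 = 4358.1210 rpm, dir flips to −; running = −4358.1210
Stage 4 [31T→45T]: ω = 4358.1210×31/45 = 3002.2612 rpm, dir flips to +; running = +3002.2612
Stage 5 [45T→26T]: ω = 3002.2612×45/26 = 5196.2212 rpm, dir flips to −; running = −5196.2212
Stage 6 [28T→28T]: ω = 5196.2212×28/28 = 5196.2212 rpm, dir flips to +; running = +5196.2212

+5196.2212 rpm (same as input, |ω| = 5196.2212 rpm)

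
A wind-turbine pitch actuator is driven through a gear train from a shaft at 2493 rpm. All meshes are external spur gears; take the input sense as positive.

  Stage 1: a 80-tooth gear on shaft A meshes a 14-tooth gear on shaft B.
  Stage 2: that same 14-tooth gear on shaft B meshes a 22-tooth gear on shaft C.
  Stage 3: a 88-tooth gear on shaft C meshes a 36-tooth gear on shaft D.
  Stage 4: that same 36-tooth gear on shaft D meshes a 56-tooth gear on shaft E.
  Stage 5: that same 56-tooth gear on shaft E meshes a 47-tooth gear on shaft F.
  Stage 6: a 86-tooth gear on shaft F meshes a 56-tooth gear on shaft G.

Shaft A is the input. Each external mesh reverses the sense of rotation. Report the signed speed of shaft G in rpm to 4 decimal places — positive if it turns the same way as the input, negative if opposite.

+26066.6261 rpm (same as input, |ω| = 26066.6261 rpm)

Stage 1 [80T→14T]: ω = 2493.0000×80/14 = 14245.7143 rpm, dir flips to −; running = −14245.7143
Stage 2 [14T→22T]: ω = 14245.7143×14/22 = 9065.4545 rpm, dir flips to +; running = +9065.4545
Stage 3 [88T→36T]: ω = 9065.4545×88/36 = 22160.0000 rpm, dir flips to −; running = −22160.0000
Stage 4 [36T→56T]: ω = 22160.0000×36/56 = 14245.7143 rpm, dir flips to +; running = +14245.7143
Stage 5 [56T→47T]: ω = 14245.7143×56/47 = 16973.6170 rpm, dir flips to −; running = −16973.6170
Stage 6 [86T→56T]: ω = 16973.6170×86/56 = 26066.6261 rpm, dir flips to +; running = +26066.6261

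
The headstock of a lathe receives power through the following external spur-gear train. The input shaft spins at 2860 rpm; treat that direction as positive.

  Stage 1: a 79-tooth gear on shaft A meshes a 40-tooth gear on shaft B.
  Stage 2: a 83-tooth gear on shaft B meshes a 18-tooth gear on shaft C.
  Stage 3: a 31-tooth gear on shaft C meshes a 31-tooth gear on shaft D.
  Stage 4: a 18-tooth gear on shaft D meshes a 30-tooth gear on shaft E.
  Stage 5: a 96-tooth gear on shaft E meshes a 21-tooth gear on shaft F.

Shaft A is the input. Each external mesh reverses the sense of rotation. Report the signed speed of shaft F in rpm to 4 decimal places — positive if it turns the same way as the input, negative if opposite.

-71440.0762 rpm (opposite to input, |ω| = 71440.0762 rpm)

Stage 1 [79T→40T]: ω = 2860.0000×79/40 = 5648.5000 rpm, dir flips to −; running = −5648.5000
Stage 2 [83T→18T]: ω = 5648.5000×83/18 = 26045.8611 rpm, dir flips to +; running = +26045.8611
Stage 3 [31T→31T]: ω = 26045.8611×31/31 = 26045.8611 rpm, dir flips to −; running = −26045.8611
Stage 4 [18T→30T]: ω = 26045.8611×18/30 = 15627.5167 rpm, dir flips to +; running = +15627.5167
Stage 5 [96T→21T]: ω = 15627.5167×96/21 = 71440.0762 rpm, dir flips to −; running = −71440.0762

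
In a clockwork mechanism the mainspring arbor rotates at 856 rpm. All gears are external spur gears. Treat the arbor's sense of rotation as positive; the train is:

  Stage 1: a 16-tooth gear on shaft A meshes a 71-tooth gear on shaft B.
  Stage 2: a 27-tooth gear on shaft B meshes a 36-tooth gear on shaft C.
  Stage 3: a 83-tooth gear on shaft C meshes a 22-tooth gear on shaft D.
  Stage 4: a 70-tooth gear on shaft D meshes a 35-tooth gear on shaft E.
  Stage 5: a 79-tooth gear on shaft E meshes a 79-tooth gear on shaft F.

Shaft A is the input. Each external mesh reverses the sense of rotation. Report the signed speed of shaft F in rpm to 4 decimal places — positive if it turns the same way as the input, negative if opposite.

Stage 1 [16T→71T]: ω = 856.0000×16/71 = 192.9014 rpm, dir flips to −; running = −192.9014
Stage 2 [27T→36T]: ω = 192.9014×27/36 = 144.6761 rpm, dir flips to +; running = +144.6761
Stage 3 [83T→22T]: ω = 144.6761×83/22 = 545.8233 rpm, dir flips to −; running = −545.8233
Stage 4 [70T→35T]: ω = 545.8233×70/35 = 1091.6466 rpm, dir flips to +; running = +1091.6466
Stage 5 [79T→79T]: ω = 1091.6466×79/79 = 1091.6466 rpm, dir flips to −; running = −1091.6466

-1091.6466 rpm (opposite to input, |ω| = 1091.6466 rpm)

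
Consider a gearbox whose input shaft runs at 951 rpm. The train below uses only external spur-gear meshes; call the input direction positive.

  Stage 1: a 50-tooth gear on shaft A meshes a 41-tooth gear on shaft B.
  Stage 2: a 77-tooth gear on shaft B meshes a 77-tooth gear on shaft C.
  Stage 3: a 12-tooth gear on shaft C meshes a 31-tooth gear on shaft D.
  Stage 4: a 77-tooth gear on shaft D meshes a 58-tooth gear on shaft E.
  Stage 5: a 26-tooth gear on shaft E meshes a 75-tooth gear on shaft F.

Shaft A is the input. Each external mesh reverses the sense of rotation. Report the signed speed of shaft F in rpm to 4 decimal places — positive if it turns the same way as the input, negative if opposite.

Stage 1 [50T→41T]: ω = 951.0000×50/41 = 1159.7561 rpm, dir flips to −; running = −1159.7561
Stage 2 [77T→77T]: ω = 1159.7561×77/77 = 1159.7561 rpm, dir flips to +; running = +1159.7561
Stage 3 [12T→31T]: ω = 1159.7561×12/31 = 448.9378 rpm, dir flips to −; running = −448.9378
Stage 4 [77T→58T]: ω = 448.9378×77/58 = 596.0037 rpm, dir flips to +; running = +596.0037
Stage 5 [26T→75T]: ω = 596.0037×26/75 = 206.6146 rpm, dir flips to −; running = −206.6146

-206.6146 rpm (opposite to input, |ω| = 206.6146 rpm)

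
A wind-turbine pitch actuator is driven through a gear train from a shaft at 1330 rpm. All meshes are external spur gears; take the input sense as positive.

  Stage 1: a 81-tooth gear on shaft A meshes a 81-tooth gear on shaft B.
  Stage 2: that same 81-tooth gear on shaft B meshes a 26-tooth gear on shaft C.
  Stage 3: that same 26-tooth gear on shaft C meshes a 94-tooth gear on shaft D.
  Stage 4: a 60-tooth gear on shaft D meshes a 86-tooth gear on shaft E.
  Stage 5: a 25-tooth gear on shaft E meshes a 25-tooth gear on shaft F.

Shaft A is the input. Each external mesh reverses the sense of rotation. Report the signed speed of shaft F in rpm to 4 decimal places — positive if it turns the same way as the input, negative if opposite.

-799.5794 rpm (opposite to input, |ω| = 799.5794 rpm)

Stage 1 [81T→81T]: ω = 1330.0000×81/81 = 1330.0000 rpm, dir flips to −; running = −1330.0000
Stage 2 [81T→26T]: ω = 1330.0000×81/26 = 4143.4615 rpm, dir flips to +; running = +4143.4615
Stage 3 [26T→94T]: ω = 4143.4615×26/94 = 1146.0638 rpm, dir flips to −; running = −1146.0638
Stage 4 [60T→86T]: ω = 1146.0638×60/86 = 799.5794 rpm, dir flips to +; running = +799.5794
Stage 5 [25T→25T]: ω = 799.5794×25/25 = 799.5794 rpm, dir flips to −; running = −799.5794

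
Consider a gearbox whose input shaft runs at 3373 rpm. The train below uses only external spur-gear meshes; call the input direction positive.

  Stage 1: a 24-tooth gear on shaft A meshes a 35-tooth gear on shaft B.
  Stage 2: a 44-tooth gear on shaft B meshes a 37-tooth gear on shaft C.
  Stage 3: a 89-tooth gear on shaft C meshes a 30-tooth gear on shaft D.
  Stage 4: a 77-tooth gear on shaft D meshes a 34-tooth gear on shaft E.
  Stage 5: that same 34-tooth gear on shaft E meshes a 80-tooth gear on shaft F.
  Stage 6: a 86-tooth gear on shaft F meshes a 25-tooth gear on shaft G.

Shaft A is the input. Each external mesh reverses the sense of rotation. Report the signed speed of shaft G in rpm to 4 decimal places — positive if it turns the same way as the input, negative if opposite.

Stage 1 [24T→35T]: ω = 3373.0000×24/35 = 2312.9143 rpm, dir flips to −; running = −2312.9143
Stage 2 [44T→37T]: ω = 2312.9143×44/37 = 2750.4927 rpm, dir flips to +; running = +2750.4927
Stage 3 [89T→30T]: ω = 2750.4927×89/30 = 8159.7949 rpm, dir flips to −; running = −8159.7949
Stage 4 [77T→34T]: ω = 8159.7949×77/34 = 18479.5355 rpm, dir flips to +; running = +18479.5355
Stage 5 [34T→80T]: ω = 18479.5355×34/80 = 7853.8026 rpm, dir flips to −; running = −7853.8026
Stage 6 [86T→25T]: ω = 7853.8026×86/25 = 27017.0809 rpm, dir flips to +; running = +27017.0809

+27017.0809 rpm (same as input, |ω| = 27017.0809 rpm)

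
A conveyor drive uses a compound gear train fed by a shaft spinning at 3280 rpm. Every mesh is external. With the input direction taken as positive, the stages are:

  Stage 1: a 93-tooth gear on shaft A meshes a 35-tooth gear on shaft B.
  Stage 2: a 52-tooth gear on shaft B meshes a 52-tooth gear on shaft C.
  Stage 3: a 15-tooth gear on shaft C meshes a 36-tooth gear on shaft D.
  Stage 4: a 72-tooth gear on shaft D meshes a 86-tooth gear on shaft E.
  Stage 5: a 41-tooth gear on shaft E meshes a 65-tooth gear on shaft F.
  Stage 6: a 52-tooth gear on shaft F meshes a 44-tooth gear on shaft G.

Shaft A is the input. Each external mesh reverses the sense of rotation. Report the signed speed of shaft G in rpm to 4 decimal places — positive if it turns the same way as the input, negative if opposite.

Stage 1 [93T→35T]: ω = 3280.0000×93/35 = 8715.4286 rpm, dir flips to −; running = −8715.4286
Stage 2 [52T→52T]: ω = 8715.4286×52/52 = 8715.4286 rpm, dir flips to +; running = +8715.4286
Stage 3 [15T→36T]: ω = 8715.4286×15/36 = 3631.4286 rpm, dir flips to −; running = −3631.4286
Stage 4 [72T→86T]: ω = 3631.4286×72/86 = 3040.2658 rpm, dir flips to +; running = +3040.2658
Stage 5 [41T→65T]: ω = 3040.2658×41/65 = 1917.7061 rpm, dir flips to −; running = −1917.7061
Stage 6 [52T→44T]: ω = 1917.7061×52/44 = 2266.3799 rpm, dir flips to +; running = +2266.3799

+2266.3799 rpm (same as input, |ω| = 2266.3799 rpm)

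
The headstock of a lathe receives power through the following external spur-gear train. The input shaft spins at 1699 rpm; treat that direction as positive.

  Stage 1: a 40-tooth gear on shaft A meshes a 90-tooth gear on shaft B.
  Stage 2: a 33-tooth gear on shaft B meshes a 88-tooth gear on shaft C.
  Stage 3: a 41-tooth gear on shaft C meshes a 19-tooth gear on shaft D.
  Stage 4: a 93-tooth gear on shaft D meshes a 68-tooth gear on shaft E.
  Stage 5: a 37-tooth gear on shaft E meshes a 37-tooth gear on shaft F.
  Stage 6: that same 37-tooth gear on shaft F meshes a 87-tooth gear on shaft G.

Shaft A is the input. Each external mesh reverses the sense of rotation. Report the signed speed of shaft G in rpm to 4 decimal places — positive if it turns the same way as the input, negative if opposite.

Stage 1 [40T→90T]: ω = 1699.0000×40/90 = 755.1111 rpm, dir flips to −; running = −755.1111
Stage 2 [33T→88T]: ω = 755.1111×33/88 = 283.1667 rpm, dir flips to +; running = +283.1667
Stage 3 [41T→19T]: ω = 283.1667×41/19 = 611.0439 rpm, dir flips to −; running = −611.0439
Stage 4 [93T→68T]: ω = 611.0439×93/68 = 835.6923 rpm, dir flips to +; running = +835.6923
Stage 5 [37T→37T]: ω = 835.6923×37/37 = 835.6923 rpm, dir flips to −; running = −835.6923
Stage 6 [37T→87T]: ω = 835.6923×37/87 = 355.4094 rpm, dir flips to +; running = +355.4094

+355.4094 rpm (same as input, |ω| = 355.4094 rpm)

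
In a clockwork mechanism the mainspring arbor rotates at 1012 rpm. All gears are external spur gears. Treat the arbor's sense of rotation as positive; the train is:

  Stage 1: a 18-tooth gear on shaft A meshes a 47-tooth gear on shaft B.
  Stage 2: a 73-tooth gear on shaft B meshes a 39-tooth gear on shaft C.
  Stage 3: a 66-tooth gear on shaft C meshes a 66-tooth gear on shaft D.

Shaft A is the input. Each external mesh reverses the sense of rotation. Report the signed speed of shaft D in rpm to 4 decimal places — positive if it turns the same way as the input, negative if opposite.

Stage 1 [18T→47T]: ω = 1012.0000×18/47 = 387.5745 rpm, dir flips to −; running = −387.5745
Stage 2 [73T→39T]: ω = 387.5745×73/39 = 725.4599 rpm, dir flips to +; running = +725.4599
Stage 3 [66T→66T]: ω = 725.4599×66/66 = 725.4599 rpm, dir flips to −; running = −725.4599

-725.4599 rpm (opposite to input, |ω| = 725.4599 rpm)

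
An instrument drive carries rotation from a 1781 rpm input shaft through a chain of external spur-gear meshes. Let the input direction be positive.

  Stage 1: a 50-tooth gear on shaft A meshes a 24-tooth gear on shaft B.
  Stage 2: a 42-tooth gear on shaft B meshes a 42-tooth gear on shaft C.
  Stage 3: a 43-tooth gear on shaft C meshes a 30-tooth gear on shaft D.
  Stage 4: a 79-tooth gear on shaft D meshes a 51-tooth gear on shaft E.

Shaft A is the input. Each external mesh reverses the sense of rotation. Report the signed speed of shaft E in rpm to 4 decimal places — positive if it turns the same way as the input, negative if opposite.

Stage 1 [50T→24T]: ω = 1781.0000×50/24 = 3710.4167 rpm, dir flips to −; running = −3710.4167
Stage 2 [42T→42T]: ω = 3710.4167×42/42 = 3710.4167 rpm, dir flips to +; running = +3710.4167
Stage 3 [43T→30T]: ω = 3710.4167×43/30 = 5318.2639 rpm, dir flips to −; running = −5318.2639
Stage 4 [79T→51T]: ω = 5318.2639×79/51 = 8238.0950 rpm, dir flips to +; running = +8238.0950

+8238.0950 rpm (same as input, |ω| = 8238.0950 rpm)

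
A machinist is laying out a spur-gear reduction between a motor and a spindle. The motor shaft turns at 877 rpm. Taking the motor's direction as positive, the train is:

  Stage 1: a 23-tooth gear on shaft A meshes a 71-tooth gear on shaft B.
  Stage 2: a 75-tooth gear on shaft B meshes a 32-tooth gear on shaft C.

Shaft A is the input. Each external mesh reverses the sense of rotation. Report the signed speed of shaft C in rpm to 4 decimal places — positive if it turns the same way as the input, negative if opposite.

Stage 1 [23T→71T]: ω = 877.0000×23/71 = 284.0986 rpm, dir flips to −; running = −284.0986
Stage 2 [75T→32T]: ω = 284.0986×75/32 = 665.8561 rpm, dir flips to +; running = +665.8561

+665.8561 rpm (same as input, |ω| = 665.8561 rpm)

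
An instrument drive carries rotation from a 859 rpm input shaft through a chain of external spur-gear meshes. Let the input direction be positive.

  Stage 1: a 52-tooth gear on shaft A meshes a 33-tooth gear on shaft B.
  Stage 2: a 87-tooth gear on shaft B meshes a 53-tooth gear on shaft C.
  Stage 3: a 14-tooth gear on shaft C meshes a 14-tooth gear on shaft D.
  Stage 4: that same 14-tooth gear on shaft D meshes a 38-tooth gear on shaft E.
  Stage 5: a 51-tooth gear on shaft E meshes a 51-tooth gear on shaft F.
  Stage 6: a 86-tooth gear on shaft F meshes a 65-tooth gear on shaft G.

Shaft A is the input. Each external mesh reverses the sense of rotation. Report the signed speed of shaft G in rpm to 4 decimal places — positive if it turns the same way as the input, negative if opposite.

Stage 1 [52T→33T]: ω = 859.0000×52/33 = 1353.5758 rpm, dir flips to −; running = −1353.5758
Stage 2 [87T→53T]: ω = 1353.5758×87/53 = 2221.9074 rpm, dir flips to +; running = +2221.9074
Stage 3 [14T→14T]: ω = 2221.9074×14/14 = 2221.9074 rpm, dir flips to −; running = −2221.9074
Stage 4 [14T→38T]: ω = 2221.9074×14/38 = 818.5975 rpm, dir flips to +; running = +818.5975
Stage 5 [51T→51T]: ω = 818.5975×51/51 = 818.5975 rpm, dir flips to −; running = −818.5975
Stage 6 [86T→65T]: ω = 818.5975×86/65 = 1083.0674 rpm, dir flips to +; running = +1083.0674

+1083.0674 rpm (same as input, |ω| = 1083.0674 rpm)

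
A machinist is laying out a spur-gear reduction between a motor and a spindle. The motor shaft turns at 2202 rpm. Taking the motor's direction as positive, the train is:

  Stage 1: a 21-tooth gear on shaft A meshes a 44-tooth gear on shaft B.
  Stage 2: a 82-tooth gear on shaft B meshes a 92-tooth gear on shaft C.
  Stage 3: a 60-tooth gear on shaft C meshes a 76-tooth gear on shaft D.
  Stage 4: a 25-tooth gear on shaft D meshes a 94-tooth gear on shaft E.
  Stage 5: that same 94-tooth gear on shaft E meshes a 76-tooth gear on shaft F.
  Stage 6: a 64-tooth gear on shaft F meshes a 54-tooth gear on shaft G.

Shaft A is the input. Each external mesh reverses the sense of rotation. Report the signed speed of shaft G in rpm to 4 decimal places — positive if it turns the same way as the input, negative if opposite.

Stage 1 [21T→44T]: ω = 2202.0000×21/44 = 1050.9545 rpm, dir flips to −; running = −1050.9545
Stage 2 [82T→92T]: ω = 1050.9545×82/92 = 936.7204 rpm, dir flips to +; running = +936.7204
Stage 3 [60T→76T]: ω = 936.7204×60/76 = 739.5161 rpm, dir flips to −; running = −739.5161
Stage 4 [25T→94T]: ω = 739.5161×25/94 = 196.6798 rpm, dir flips to +; running = +196.6798
Stage 5 [94T→76T]: ω = 196.6798×94/76 = 243.2619 rpm, dir flips to −; running = −243.2619
Stage 6 [64T→54T]: ω = 243.2619×64/54 = 288.3104 rpm, dir flips to +; running = +288.3104

+288.3104 rpm (same as input, |ω| = 288.3104 rpm)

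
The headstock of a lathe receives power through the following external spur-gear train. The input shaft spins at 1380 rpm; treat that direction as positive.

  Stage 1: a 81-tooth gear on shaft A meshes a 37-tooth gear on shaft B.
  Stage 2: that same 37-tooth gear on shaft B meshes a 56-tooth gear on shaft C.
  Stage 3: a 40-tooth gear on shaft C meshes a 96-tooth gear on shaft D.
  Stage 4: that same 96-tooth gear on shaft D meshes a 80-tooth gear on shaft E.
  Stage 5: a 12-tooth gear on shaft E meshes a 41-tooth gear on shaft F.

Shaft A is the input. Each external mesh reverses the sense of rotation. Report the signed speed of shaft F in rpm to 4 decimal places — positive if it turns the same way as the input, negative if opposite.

Stage 1 [81T→37T]: ω = 1380.0000×81/37 = 3021.0811 rpm, dir flips to −; running = −3021.0811
Stage 2 [37T→56T]: ω = 3021.0811×37/56 = 1996.0714 rpm, dir flips to +; running = +1996.0714
Stage 3 [40T→96T]: ω = 1996.0714×40/96 = 831.6964 rpm, dir flips to −; running = −831.6964
Stage 4 [96T→80T]: ω = 831.6964×96/80 = 998.0357 rpm, dir flips to +; running = +998.0357
Stage 5 [12T→41T]: ω = 998.0357×12/41 = 292.1080 rpm, dir flips to −; running = −292.1080

-292.1080 rpm (opposite to input, |ω| = 292.1080 rpm)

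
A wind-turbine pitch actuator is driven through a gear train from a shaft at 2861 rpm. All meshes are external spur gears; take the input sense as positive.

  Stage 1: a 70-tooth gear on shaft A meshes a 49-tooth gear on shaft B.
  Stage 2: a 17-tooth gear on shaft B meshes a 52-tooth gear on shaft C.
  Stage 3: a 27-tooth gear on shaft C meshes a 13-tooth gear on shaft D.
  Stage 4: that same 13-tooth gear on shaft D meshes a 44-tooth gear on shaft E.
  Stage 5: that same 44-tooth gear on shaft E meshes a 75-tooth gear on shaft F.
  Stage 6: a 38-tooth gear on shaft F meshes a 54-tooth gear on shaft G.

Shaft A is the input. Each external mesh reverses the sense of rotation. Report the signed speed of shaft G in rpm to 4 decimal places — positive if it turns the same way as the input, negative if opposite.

+338.4993 rpm (same as input, |ω| = 338.4993 rpm)

Stage 1 [70T→49T]: ω = 2861.0000×70/49 = 4087.1429 rpm, dir flips to −; running = −4087.1429
Stage 2 [17T→52T]: ω = 4087.1429×17/52 = 1336.1813 rpm, dir flips to +; running = +1336.1813
Stage 3 [27T→13T]: ω = 1336.1813×27/13 = 2775.1458 rpm, dir flips to −; running = −2775.1458
Stage 4 [13T→44T]: ω = 2775.1458×13/44 = 819.9294 rpm, dir flips to +; running = +819.9294
Stage 5 [44T→75T]: ω = 819.9294×44/75 = 481.0253 rpm, dir flips to −; running = −481.0253
Stage 6 [38T→54T]: ω = 481.0253×38/54 = 338.4993 rpm, dir flips to +; running = +338.4993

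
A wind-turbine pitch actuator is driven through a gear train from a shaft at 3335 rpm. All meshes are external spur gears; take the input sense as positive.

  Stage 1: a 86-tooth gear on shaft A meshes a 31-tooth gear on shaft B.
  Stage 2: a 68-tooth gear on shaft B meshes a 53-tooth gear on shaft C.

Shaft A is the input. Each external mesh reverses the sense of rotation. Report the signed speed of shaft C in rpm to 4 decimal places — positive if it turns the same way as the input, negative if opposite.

Stage 1 [86T→31T]: ω = 3335.0000×86/31 = 9251.9355 rpm, dir flips to −; running = −9251.9355
Stage 2 [68T→53T]: ω = 9251.9355×68/53 = 11870.4078 rpm, dir flips to +; running = +11870.4078

+11870.4078 rpm (same as input, |ω| = 11870.4078 rpm)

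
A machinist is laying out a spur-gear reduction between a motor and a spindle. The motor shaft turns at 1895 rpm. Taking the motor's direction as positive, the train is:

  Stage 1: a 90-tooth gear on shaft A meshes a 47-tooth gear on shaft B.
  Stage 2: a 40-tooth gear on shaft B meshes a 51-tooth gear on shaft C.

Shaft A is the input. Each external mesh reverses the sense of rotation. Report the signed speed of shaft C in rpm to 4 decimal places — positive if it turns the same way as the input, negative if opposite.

+2846.0576 rpm (same as input, |ω| = 2846.0576 rpm)

Stage 1 [90T→47T]: ω = 1895.0000×90/47 = 3628.7234 rpm, dir flips to −; running = −3628.7234
Stage 2 [40T→51T]: ω = 3628.7234×40/51 = 2846.0576 rpm, dir flips to +; running = +2846.0576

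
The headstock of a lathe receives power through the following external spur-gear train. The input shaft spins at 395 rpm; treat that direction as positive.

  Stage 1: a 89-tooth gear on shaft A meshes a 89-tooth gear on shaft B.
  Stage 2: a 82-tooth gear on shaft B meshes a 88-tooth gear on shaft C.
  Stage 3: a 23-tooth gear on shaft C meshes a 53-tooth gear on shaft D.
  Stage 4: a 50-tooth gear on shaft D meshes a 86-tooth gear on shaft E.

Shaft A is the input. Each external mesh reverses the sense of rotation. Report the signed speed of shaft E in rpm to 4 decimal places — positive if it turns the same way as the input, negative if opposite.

Stage 1 [89T→89T]: ω = 395.0000×89/89 = 395.0000 rpm, dir flips to −; running = −395.0000
Stage 2 [82T→88T]: ω = 395.0000×82/88 = 368.0682 rpm, dir flips to +; running = +368.0682
Stage 3 [23T→53T]: ω = 368.0682×23/53 = 159.7277 rpm, dir flips to −; running = −159.7277
Stage 4 [50T→86T]: ω = 159.7277×50/86 = 92.8649 rpm, dir flips to +; running = +92.8649

+92.8649 rpm (same as input, |ω| = 92.8649 rpm)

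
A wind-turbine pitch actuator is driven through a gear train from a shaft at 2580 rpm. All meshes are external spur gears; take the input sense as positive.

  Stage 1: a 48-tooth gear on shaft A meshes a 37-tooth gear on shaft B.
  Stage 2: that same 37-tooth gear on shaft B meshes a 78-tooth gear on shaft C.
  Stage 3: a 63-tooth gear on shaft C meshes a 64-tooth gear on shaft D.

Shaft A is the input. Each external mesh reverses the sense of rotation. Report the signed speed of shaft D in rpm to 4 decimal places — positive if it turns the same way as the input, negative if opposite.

-1562.8846 rpm (opposite to input, |ω| = 1562.8846 rpm)

Stage 1 [48T→37T]: ω = 2580.0000×48/37 = 3347.0270 rpm, dir flips to −; running = −3347.0270
Stage 2 [37T→78T]: ω = 3347.0270×37/78 = 1587.6923 rpm, dir flips to +; running = +1587.6923
Stage 3 [63T→64T]: ω = 1587.6923×63/64 = 1562.8846 rpm, dir flips to −; running = −1562.8846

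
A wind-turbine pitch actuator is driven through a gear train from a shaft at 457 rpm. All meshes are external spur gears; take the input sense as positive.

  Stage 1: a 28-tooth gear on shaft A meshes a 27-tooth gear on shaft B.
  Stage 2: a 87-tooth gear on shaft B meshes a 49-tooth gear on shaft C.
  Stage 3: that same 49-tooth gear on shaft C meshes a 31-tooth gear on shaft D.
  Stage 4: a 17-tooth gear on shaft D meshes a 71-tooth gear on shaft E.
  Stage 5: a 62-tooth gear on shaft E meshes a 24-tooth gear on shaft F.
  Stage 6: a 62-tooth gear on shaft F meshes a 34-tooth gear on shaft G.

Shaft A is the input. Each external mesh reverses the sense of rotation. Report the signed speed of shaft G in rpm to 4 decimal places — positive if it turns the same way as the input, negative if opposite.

+1500.2092 rpm (same as input, |ω| = 1500.2092 rpm)

Stage 1 [28T→27T]: ω = 457.0000×28/27 = 473.9259 rpm, dir flips to −; running = −473.9259
Stage 2 [87T→49T]: ω = 473.9259×87/49 = 841.4603 rpm, dir flips to +; running = +841.4603
Stage 3 [49T→31T]: ω = 841.4603×49/31 = 1330.0502 rpm, dir flips to −; running = −1330.0502
Stage 4 [17T→71T]: ω = 1330.0502×17/71 = 318.4627 rpm, dir flips to +; running = +318.4627
Stage 5 [62T→24T]: ω = 318.4627×62/24 = 822.6954 rpm, dir flips to −; running = −822.6954
Stage 6 [62T→34T]: ω = 822.6954×62/34 = 1500.2092 rpm, dir flips to +; running = +1500.2092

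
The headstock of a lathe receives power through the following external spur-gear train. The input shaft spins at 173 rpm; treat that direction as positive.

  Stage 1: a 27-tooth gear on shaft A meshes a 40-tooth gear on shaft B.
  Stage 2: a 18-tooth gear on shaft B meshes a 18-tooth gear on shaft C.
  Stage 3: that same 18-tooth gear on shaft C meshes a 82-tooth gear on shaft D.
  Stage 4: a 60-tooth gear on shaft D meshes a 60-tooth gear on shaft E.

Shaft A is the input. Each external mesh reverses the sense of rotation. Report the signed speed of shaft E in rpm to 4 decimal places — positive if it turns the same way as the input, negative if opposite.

Stage 1 [27T→40T]: ω = 173.0000×27/40 = 116.7750 rpm, dir flips to −; running = −116.7750
Stage 2 [18T→18T]: ω = 116.7750×18/18 = 116.7750 rpm, dir flips to +; running = +116.7750
Stage 3 [18T→82T]: ω = 116.7750×18/82 = 25.6335 rpm, dir flips to −; running = −25.6335
Stage 4 [60T→60T]: ω = 25.6335×60/60 = 25.6335 rpm, dir flips to +; running = +25.6335

+25.6335 rpm (same as input, |ω| = 25.6335 rpm)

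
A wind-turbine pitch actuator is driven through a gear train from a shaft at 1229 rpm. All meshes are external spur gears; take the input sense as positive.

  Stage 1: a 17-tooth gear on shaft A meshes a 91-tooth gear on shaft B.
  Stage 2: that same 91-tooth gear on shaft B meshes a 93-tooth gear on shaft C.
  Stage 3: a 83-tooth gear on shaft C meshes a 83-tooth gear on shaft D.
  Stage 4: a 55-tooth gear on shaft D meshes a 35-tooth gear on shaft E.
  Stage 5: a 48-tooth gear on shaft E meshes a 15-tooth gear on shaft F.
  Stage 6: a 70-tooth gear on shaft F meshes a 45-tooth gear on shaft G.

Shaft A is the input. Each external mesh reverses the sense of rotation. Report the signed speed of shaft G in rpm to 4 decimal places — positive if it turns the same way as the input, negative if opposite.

+1757.3085 rpm (same as input, |ω| = 1757.3085 rpm)

Stage 1 [17T→91T]: ω = 1229.0000×17/91 = 229.5934 rpm, dir flips to −; running = −229.5934
Stage 2 [91T→93T]: ω = 229.5934×91/93 = 224.6559 rpm, dir flips to +; running = +224.6559
Stage 3 [83T→83T]: ω = 224.6559×83/83 = 224.6559 rpm, dir flips to −; running = −224.6559
Stage 4 [55T→35T]: ω = 224.6559×55/35 = 353.0307 rpm, dir flips to +; running = +353.0307
Stage 5 [48T→15T]: ω = 353.0307×48/15 = 1129.6983 rpm, dir flips to −; running = −1129.6983
Stage 6 [70T→45T]: ω = 1129.6983×70/45 = 1757.3085 rpm, dir flips to +; running = +1757.3085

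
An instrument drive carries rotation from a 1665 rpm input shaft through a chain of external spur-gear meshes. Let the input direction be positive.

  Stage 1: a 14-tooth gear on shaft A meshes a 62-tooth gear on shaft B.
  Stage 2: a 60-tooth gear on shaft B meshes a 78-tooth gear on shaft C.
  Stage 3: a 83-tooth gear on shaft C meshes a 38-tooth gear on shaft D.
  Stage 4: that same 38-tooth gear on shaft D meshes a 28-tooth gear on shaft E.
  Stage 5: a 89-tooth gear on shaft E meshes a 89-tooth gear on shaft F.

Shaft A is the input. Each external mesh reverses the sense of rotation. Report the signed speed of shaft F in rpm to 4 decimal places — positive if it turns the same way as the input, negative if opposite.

Stage 1 [14T→62T]: ω = 1665.0000×14/62 = 375.9677 rpm, dir flips to −; running = −375.9677
Stage 2 [60T→78T]: ω = 375.9677×60/78 = 289.2060 rpm, dir flips to +; running = +289.2060
Stage 3 [83T→38T]: ω = 289.2060×83/38 = 631.6867 rpm, dir flips to −; running = −631.6867
Stage 4 [38T→28T]: ω = 631.6867×38/28 = 857.2891 rpm, dir flips to +; running = +857.2891
Stage 5 [89T→89T]: ω = 857.2891×89/89 = 857.2891 rpm, dir flips to −; running = −857.2891

-857.2891 rpm (opposite to input, |ω| = 857.2891 rpm)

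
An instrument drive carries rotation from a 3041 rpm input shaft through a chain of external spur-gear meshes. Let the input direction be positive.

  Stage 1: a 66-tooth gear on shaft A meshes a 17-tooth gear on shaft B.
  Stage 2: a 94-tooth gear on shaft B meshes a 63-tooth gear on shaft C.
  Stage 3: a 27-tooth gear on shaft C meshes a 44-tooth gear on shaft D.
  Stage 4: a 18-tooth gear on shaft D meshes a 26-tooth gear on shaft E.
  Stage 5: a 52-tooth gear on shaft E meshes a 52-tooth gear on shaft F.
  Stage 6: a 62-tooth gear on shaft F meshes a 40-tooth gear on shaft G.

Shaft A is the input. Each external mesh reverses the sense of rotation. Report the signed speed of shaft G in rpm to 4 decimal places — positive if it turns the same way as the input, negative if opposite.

+11599.5377 rpm (same as input, |ω| = 11599.5377 rpm)

Stage 1 [66T→17T]: ω = 3041.0000×66/17 = 11806.2353 rpm, dir flips to −; running = −11806.2353
Stage 2 [94T→63T]: ω = 11806.2353×94/63 = 17615.6527 rpm, dir flips to +; running = +17615.6527
Stage 3 [27T→44T]: ω = 17615.6527×27/44 = 10809.6050 rpm, dir flips to −; running = −10809.6050
Stage 4 [18T→26T]: ω = 10809.6050×18/26 = 7483.5727 rpm, dir flips to +; running = +7483.5727
Stage 5 [52T→52T]: ω = 7483.5727×52/52 = 7483.5727 rpm, dir flips to −; running = −7483.5727
Stage 6 [62T→40T]: ω = 7483.5727×62/40 = 11599.5377 rpm, dir flips to +; running = +11599.5377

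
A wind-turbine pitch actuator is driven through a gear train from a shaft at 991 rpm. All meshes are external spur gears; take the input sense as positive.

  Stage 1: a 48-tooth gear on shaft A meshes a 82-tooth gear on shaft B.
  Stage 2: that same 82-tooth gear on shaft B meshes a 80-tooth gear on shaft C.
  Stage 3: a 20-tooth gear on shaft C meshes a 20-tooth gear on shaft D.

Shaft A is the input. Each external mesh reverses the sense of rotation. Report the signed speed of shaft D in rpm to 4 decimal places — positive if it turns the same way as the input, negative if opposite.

Stage 1 [48T→82T]: ω = 991.0000×48/82 = 580.0976 rpm, dir flips to −; running = −580.0976
Stage 2 [82T→80T]: ω = 580.0976×82/80 = 594.6000 rpm, dir flips to +; running = +594.6000
Stage 3 [20T→20T]: ω = 594.6000×20/20 = 594.6000 rpm, dir flips to −; running = −594.6000

-594.6000 rpm (opposite to input, |ω| = 594.6000 rpm)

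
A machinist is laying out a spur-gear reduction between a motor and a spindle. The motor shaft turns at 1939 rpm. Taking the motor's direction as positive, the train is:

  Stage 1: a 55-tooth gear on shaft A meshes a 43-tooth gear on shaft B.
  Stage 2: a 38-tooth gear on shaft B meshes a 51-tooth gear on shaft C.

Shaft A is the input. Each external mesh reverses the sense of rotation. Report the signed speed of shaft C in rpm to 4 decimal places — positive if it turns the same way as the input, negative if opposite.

+1847.9298 rpm (same as input, |ω| = 1847.9298 rpm)

Stage 1 [55T→43T]: ω = 1939.0000×55/43 = 2480.1163 rpm, dir flips to −; running = −2480.1163
Stage 2 [38T→51T]: ω = 2480.1163×38/51 = 1847.9298 rpm, dir flips to +; running = +1847.9298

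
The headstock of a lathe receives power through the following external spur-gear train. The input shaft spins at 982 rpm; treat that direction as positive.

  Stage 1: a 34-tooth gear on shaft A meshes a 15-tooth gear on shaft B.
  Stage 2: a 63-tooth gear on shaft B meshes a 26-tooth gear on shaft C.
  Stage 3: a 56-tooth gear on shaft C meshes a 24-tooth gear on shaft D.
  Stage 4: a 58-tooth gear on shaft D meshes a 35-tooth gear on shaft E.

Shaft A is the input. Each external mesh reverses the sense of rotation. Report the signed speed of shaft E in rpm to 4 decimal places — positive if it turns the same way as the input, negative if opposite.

Stage 1 [34T→15T]: ω = 982.0000×34/15 = 2225.8667 rpm, dir flips to −; running = −2225.8667
Stage 2 [63T→26T]: ω = 2225.8667×63/26 = 5393.4462 rpm, dir flips to +; running = +5393.4462
Stage 3 [56T→24T]: ω = 5393.4462×56/24 = 12584.7077 rpm, dir flips to −; running = −12584.7077
Stage 4 [58T→35T]: ω = 12584.7077×58/35 = 20854.6585 rpm, dir flips to +; running = +20854.6585

+20854.6585 rpm (same as input, |ω| = 20854.6585 rpm)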